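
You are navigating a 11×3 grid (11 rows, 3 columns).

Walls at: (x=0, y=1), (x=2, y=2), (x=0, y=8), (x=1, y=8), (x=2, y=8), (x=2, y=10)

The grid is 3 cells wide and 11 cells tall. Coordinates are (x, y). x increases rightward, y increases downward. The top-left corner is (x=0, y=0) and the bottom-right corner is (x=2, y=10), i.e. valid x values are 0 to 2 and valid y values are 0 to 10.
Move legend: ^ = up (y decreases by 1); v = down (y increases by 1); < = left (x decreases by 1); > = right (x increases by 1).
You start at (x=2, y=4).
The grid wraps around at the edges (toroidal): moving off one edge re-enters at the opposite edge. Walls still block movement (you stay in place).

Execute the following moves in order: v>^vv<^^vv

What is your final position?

Answer: Final position: (x=2, y=6)

Derivation:
Start: (x=2, y=4)
  v (down): (x=2, y=4) -> (x=2, y=5)
  > (right): (x=2, y=5) -> (x=0, y=5)
  ^ (up): (x=0, y=5) -> (x=0, y=4)
  v (down): (x=0, y=4) -> (x=0, y=5)
  v (down): (x=0, y=5) -> (x=0, y=6)
  < (left): (x=0, y=6) -> (x=2, y=6)
  ^ (up): (x=2, y=6) -> (x=2, y=5)
  ^ (up): (x=2, y=5) -> (x=2, y=4)
  v (down): (x=2, y=4) -> (x=2, y=5)
  v (down): (x=2, y=5) -> (x=2, y=6)
Final: (x=2, y=6)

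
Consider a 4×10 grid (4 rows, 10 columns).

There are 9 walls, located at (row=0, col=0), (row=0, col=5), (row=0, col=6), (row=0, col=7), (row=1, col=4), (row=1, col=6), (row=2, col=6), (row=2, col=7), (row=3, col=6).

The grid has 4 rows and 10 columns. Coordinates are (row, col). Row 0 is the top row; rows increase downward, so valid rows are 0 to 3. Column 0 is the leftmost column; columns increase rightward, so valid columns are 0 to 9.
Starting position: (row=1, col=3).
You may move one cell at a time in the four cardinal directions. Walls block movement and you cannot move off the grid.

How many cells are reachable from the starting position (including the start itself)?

Answer: Reachable cells: 21

Derivation:
BFS flood-fill from (row=1, col=3):
  Distance 0: (row=1, col=3)
  Distance 1: (row=0, col=3), (row=1, col=2), (row=2, col=3)
  Distance 2: (row=0, col=2), (row=0, col=4), (row=1, col=1), (row=2, col=2), (row=2, col=4), (row=3, col=3)
  Distance 3: (row=0, col=1), (row=1, col=0), (row=2, col=1), (row=2, col=5), (row=3, col=2), (row=3, col=4)
  Distance 4: (row=1, col=5), (row=2, col=0), (row=3, col=1), (row=3, col=5)
  Distance 5: (row=3, col=0)
Total reachable: 21 (grid has 31 open cells total)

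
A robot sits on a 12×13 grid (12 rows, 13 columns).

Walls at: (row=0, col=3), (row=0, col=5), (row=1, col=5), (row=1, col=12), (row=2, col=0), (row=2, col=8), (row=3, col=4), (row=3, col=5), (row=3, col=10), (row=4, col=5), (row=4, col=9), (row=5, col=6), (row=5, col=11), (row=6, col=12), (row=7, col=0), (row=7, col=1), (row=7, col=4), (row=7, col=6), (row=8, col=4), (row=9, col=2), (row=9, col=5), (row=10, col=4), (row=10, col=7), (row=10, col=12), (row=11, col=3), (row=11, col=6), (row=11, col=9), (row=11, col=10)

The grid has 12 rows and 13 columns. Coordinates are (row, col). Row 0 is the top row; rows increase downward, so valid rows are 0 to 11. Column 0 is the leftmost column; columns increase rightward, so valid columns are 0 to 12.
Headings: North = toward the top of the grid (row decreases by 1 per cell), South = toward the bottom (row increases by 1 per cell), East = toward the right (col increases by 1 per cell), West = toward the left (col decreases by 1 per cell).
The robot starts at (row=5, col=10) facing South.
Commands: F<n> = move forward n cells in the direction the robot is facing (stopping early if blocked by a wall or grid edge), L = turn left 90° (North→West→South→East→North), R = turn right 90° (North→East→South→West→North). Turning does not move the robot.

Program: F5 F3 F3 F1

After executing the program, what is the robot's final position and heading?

Start: (row=5, col=10), facing South
  F5: move forward 5, now at (row=10, col=10)
  F3: move forward 0/3 (blocked), now at (row=10, col=10)
  F3: move forward 0/3 (blocked), now at (row=10, col=10)
  F1: move forward 0/1 (blocked), now at (row=10, col=10)
Final: (row=10, col=10), facing South

Answer: Final position: (row=10, col=10), facing South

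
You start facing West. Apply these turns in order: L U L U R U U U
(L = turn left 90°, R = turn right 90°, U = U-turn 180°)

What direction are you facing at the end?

Start: West
  L (left (90° counter-clockwise)) -> South
  U (U-turn (180°)) -> North
  L (left (90° counter-clockwise)) -> West
  U (U-turn (180°)) -> East
  R (right (90° clockwise)) -> South
  U (U-turn (180°)) -> North
  U (U-turn (180°)) -> South
  U (U-turn (180°)) -> North
Final: North

Answer: Final heading: North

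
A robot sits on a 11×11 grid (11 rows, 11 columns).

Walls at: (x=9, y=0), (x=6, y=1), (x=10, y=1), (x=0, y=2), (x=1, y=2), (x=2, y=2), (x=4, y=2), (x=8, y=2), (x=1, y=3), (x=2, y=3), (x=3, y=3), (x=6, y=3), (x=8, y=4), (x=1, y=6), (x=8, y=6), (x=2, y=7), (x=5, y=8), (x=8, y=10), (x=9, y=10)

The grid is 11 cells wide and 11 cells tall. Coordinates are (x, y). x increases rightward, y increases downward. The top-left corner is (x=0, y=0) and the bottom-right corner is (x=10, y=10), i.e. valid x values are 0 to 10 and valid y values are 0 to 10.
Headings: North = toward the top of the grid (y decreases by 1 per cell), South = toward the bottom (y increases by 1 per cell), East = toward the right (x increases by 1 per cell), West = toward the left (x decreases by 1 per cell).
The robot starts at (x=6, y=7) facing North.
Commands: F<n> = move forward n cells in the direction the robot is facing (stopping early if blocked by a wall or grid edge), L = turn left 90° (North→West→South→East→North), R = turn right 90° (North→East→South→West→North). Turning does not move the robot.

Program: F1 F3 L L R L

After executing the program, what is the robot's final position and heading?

Start: (x=6, y=7), facing North
  F1: move forward 1, now at (x=6, y=6)
  F3: move forward 2/3 (blocked), now at (x=6, y=4)
  L: turn left, now facing West
  L: turn left, now facing South
  R: turn right, now facing West
  L: turn left, now facing South
Final: (x=6, y=4), facing South

Answer: Final position: (x=6, y=4), facing South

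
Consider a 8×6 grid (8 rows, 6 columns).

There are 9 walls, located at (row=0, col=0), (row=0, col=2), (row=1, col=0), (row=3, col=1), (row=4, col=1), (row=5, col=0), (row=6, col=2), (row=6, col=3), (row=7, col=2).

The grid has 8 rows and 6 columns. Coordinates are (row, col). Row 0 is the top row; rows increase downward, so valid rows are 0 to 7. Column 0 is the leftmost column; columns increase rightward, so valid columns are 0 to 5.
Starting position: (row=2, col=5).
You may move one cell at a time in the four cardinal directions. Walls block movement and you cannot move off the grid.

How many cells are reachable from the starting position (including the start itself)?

Answer: Reachable cells: 39

Derivation:
BFS flood-fill from (row=2, col=5):
  Distance 0: (row=2, col=5)
  Distance 1: (row=1, col=5), (row=2, col=4), (row=3, col=5)
  Distance 2: (row=0, col=5), (row=1, col=4), (row=2, col=3), (row=3, col=4), (row=4, col=5)
  Distance 3: (row=0, col=4), (row=1, col=3), (row=2, col=2), (row=3, col=3), (row=4, col=4), (row=5, col=5)
  Distance 4: (row=0, col=3), (row=1, col=2), (row=2, col=1), (row=3, col=2), (row=4, col=3), (row=5, col=4), (row=6, col=5)
  Distance 5: (row=1, col=1), (row=2, col=0), (row=4, col=2), (row=5, col=3), (row=6, col=4), (row=7, col=5)
  Distance 6: (row=0, col=1), (row=3, col=0), (row=5, col=2), (row=7, col=4)
  Distance 7: (row=4, col=0), (row=5, col=1), (row=7, col=3)
  Distance 8: (row=6, col=1)
  Distance 9: (row=6, col=0), (row=7, col=1)
  Distance 10: (row=7, col=0)
Total reachable: 39 (grid has 39 open cells total)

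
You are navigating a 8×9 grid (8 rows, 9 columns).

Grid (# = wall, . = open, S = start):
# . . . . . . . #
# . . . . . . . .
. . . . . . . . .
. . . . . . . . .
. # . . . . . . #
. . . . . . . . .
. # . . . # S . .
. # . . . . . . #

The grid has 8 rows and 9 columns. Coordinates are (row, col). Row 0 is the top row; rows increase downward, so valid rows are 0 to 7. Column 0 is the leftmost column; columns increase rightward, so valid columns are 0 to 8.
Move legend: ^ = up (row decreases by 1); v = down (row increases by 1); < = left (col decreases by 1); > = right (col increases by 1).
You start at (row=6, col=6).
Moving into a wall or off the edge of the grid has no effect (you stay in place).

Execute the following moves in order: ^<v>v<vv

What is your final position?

Answer: Final position: (row=7, col=6)

Derivation:
Start: (row=6, col=6)
  ^ (up): (row=6, col=6) -> (row=5, col=6)
  < (left): (row=5, col=6) -> (row=5, col=5)
  v (down): blocked, stay at (row=5, col=5)
  > (right): (row=5, col=5) -> (row=5, col=6)
  v (down): (row=5, col=6) -> (row=6, col=6)
  < (left): blocked, stay at (row=6, col=6)
  v (down): (row=6, col=6) -> (row=7, col=6)
  v (down): blocked, stay at (row=7, col=6)
Final: (row=7, col=6)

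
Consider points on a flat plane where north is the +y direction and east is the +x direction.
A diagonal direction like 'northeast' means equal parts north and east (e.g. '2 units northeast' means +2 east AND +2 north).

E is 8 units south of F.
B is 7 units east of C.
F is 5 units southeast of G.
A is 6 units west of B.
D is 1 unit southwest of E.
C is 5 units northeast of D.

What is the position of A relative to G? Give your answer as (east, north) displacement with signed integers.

Place G at the origin (east=0, north=0).
  F is 5 units southeast of G: delta (east=+5, north=-5); F at (east=5, north=-5).
  E is 8 units south of F: delta (east=+0, north=-8); E at (east=5, north=-13).
  D is 1 unit southwest of E: delta (east=-1, north=-1); D at (east=4, north=-14).
  C is 5 units northeast of D: delta (east=+5, north=+5); C at (east=9, north=-9).
  B is 7 units east of C: delta (east=+7, north=+0); B at (east=16, north=-9).
  A is 6 units west of B: delta (east=-6, north=+0); A at (east=10, north=-9).
Therefore A relative to G: (east=10, north=-9).

Answer: A is at (east=10, north=-9) relative to G.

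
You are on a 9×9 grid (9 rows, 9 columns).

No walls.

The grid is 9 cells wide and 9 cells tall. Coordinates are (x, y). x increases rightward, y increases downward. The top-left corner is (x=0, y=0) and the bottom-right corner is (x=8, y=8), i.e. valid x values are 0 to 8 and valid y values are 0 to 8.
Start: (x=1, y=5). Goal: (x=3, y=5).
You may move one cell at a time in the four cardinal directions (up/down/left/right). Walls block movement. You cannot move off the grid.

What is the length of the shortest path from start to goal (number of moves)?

Answer: Shortest path length: 2

Derivation:
BFS from (x=1, y=5) until reaching (x=3, y=5):
  Distance 0: (x=1, y=5)
  Distance 1: (x=1, y=4), (x=0, y=5), (x=2, y=5), (x=1, y=6)
  Distance 2: (x=1, y=3), (x=0, y=4), (x=2, y=4), (x=3, y=5), (x=0, y=6), (x=2, y=6), (x=1, y=7)  <- goal reached here
One shortest path (2 moves): (x=1, y=5) -> (x=2, y=5) -> (x=3, y=5)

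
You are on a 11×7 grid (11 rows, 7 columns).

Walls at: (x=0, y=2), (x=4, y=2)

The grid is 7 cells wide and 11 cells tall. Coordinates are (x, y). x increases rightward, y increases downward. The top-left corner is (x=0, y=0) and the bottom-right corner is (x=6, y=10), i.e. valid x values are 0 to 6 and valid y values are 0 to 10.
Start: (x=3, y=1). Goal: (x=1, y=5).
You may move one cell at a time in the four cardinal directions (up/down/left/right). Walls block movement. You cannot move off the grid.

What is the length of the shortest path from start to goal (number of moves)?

Answer: Shortest path length: 6

Derivation:
BFS from (x=3, y=1) until reaching (x=1, y=5):
  Distance 0: (x=3, y=1)
  Distance 1: (x=3, y=0), (x=2, y=1), (x=4, y=1), (x=3, y=2)
  Distance 2: (x=2, y=0), (x=4, y=0), (x=1, y=1), (x=5, y=1), (x=2, y=2), (x=3, y=3)
  Distance 3: (x=1, y=0), (x=5, y=0), (x=0, y=1), (x=6, y=1), (x=1, y=2), (x=5, y=2), (x=2, y=3), (x=4, y=3), (x=3, y=4)
  Distance 4: (x=0, y=0), (x=6, y=0), (x=6, y=2), (x=1, y=3), (x=5, y=3), (x=2, y=4), (x=4, y=4), (x=3, y=5)
  Distance 5: (x=0, y=3), (x=6, y=3), (x=1, y=4), (x=5, y=4), (x=2, y=5), (x=4, y=5), (x=3, y=6)
  Distance 6: (x=0, y=4), (x=6, y=4), (x=1, y=5), (x=5, y=5), (x=2, y=6), (x=4, y=6), (x=3, y=7)  <- goal reached here
One shortest path (6 moves): (x=3, y=1) -> (x=2, y=1) -> (x=1, y=1) -> (x=1, y=2) -> (x=1, y=3) -> (x=1, y=4) -> (x=1, y=5)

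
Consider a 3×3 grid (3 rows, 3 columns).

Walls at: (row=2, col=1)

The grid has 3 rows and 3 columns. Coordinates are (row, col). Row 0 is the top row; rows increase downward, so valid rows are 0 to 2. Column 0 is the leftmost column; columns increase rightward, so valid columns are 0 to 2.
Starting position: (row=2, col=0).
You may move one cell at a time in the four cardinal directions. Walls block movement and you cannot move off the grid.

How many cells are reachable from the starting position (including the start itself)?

BFS flood-fill from (row=2, col=0):
  Distance 0: (row=2, col=0)
  Distance 1: (row=1, col=0)
  Distance 2: (row=0, col=0), (row=1, col=1)
  Distance 3: (row=0, col=1), (row=1, col=2)
  Distance 4: (row=0, col=2), (row=2, col=2)
Total reachable: 8 (grid has 8 open cells total)

Answer: Reachable cells: 8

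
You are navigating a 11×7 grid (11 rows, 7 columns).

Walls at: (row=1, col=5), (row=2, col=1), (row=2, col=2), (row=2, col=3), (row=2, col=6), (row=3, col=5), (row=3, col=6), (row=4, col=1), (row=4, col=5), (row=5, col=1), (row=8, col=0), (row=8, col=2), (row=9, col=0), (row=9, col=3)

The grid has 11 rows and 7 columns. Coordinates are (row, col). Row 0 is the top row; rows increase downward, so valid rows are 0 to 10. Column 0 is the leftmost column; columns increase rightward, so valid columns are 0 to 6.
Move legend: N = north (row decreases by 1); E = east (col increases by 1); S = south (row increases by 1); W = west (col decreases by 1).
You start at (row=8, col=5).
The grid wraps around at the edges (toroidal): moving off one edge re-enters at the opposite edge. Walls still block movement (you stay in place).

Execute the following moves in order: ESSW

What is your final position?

Answer: Final position: (row=10, col=5)

Derivation:
Start: (row=8, col=5)
  E (east): (row=8, col=5) -> (row=8, col=6)
  S (south): (row=8, col=6) -> (row=9, col=6)
  S (south): (row=9, col=6) -> (row=10, col=6)
  W (west): (row=10, col=6) -> (row=10, col=5)
Final: (row=10, col=5)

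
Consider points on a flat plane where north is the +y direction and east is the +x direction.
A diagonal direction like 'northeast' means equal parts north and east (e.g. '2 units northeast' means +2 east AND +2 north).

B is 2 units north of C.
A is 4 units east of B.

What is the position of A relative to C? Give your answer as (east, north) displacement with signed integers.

Place C at the origin (east=0, north=0).
  B is 2 units north of C: delta (east=+0, north=+2); B at (east=0, north=2).
  A is 4 units east of B: delta (east=+4, north=+0); A at (east=4, north=2).
Therefore A relative to C: (east=4, north=2).

Answer: A is at (east=4, north=2) relative to C.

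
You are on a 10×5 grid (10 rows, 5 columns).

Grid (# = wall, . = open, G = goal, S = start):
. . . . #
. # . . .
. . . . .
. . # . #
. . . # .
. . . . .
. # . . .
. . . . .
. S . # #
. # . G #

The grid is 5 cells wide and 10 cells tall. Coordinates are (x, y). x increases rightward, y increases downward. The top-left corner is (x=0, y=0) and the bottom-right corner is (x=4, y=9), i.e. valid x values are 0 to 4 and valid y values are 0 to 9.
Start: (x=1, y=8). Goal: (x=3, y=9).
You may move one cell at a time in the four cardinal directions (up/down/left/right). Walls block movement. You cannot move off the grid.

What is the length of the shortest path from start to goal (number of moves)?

Answer: Shortest path length: 3

Derivation:
BFS from (x=1, y=8) until reaching (x=3, y=9):
  Distance 0: (x=1, y=8)
  Distance 1: (x=1, y=7), (x=0, y=8), (x=2, y=8)
  Distance 2: (x=0, y=7), (x=2, y=7), (x=0, y=9), (x=2, y=9)
  Distance 3: (x=0, y=6), (x=2, y=6), (x=3, y=7), (x=3, y=9)  <- goal reached here
One shortest path (3 moves): (x=1, y=8) -> (x=2, y=8) -> (x=2, y=9) -> (x=3, y=9)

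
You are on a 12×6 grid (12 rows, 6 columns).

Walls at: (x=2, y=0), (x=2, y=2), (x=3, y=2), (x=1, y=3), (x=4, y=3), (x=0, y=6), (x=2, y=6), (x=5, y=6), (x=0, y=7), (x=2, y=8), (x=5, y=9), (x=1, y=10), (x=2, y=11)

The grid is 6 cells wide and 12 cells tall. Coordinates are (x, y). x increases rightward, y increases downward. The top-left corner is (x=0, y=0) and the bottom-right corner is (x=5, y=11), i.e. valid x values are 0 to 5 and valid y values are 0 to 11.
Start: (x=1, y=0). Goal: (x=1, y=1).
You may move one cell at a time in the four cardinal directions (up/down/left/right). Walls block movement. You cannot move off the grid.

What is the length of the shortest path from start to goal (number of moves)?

BFS from (x=1, y=0) until reaching (x=1, y=1):
  Distance 0: (x=1, y=0)
  Distance 1: (x=0, y=0), (x=1, y=1)  <- goal reached here
One shortest path (1 moves): (x=1, y=0) -> (x=1, y=1)

Answer: Shortest path length: 1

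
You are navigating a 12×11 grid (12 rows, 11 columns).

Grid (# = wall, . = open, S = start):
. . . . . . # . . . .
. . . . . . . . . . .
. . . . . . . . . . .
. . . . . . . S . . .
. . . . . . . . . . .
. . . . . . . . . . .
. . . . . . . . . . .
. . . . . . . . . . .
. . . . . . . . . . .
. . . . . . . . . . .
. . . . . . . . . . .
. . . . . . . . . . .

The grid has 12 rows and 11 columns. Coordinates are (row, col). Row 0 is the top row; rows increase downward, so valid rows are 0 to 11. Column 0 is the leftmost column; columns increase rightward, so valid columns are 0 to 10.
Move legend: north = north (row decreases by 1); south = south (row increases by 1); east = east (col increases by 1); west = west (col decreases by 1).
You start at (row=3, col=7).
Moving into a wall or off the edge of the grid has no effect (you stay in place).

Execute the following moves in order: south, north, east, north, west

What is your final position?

Answer: Final position: (row=2, col=7)

Derivation:
Start: (row=3, col=7)
  south (south): (row=3, col=7) -> (row=4, col=7)
  north (north): (row=4, col=7) -> (row=3, col=7)
  east (east): (row=3, col=7) -> (row=3, col=8)
  north (north): (row=3, col=8) -> (row=2, col=8)
  west (west): (row=2, col=8) -> (row=2, col=7)
Final: (row=2, col=7)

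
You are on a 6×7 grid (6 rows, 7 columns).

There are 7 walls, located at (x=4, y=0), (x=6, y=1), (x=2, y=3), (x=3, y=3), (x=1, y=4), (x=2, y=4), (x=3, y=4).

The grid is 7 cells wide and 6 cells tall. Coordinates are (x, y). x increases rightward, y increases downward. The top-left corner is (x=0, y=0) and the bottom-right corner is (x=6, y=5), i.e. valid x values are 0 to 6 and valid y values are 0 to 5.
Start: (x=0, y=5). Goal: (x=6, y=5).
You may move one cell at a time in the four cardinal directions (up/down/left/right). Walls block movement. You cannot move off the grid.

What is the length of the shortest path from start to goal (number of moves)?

Answer: Shortest path length: 6

Derivation:
BFS from (x=0, y=5) until reaching (x=6, y=5):
  Distance 0: (x=0, y=5)
  Distance 1: (x=0, y=4), (x=1, y=5)
  Distance 2: (x=0, y=3), (x=2, y=5)
  Distance 3: (x=0, y=2), (x=1, y=3), (x=3, y=5)
  Distance 4: (x=0, y=1), (x=1, y=2), (x=4, y=5)
  Distance 5: (x=0, y=0), (x=1, y=1), (x=2, y=2), (x=4, y=4), (x=5, y=5)
  Distance 6: (x=1, y=0), (x=2, y=1), (x=3, y=2), (x=4, y=3), (x=5, y=4), (x=6, y=5)  <- goal reached here
One shortest path (6 moves): (x=0, y=5) -> (x=1, y=5) -> (x=2, y=5) -> (x=3, y=5) -> (x=4, y=5) -> (x=5, y=5) -> (x=6, y=5)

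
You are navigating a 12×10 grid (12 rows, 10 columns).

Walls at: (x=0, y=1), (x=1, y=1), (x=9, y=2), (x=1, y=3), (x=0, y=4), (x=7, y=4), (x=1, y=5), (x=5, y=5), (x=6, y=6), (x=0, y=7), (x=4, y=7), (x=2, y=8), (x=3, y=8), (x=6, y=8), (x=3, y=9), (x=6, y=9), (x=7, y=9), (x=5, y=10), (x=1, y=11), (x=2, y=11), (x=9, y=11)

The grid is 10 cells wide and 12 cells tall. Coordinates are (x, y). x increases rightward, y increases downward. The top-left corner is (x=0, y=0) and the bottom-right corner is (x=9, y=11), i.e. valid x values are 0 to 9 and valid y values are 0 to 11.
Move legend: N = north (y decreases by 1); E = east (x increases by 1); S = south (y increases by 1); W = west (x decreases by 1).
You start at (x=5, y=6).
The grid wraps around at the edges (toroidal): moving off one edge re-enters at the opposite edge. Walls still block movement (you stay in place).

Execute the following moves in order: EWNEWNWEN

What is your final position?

Answer: Final position: (x=3, y=3)

Derivation:
Start: (x=5, y=6)
  E (east): blocked, stay at (x=5, y=6)
  W (west): (x=5, y=6) -> (x=4, y=6)
  N (north): (x=4, y=6) -> (x=4, y=5)
  E (east): blocked, stay at (x=4, y=5)
  W (west): (x=4, y=5) -> (x=3, y=5)
  N (north): (x=3, y=5) -> (x=3, y=4)
  W (west): (x=3, y=4) -> (x=2, y=4)
  E (east): (x=2, y=4) -> (x=3, y=4)
  N (north): (x=3, y=4) -> (x=3, y=3)
Final: (x=3, y=3)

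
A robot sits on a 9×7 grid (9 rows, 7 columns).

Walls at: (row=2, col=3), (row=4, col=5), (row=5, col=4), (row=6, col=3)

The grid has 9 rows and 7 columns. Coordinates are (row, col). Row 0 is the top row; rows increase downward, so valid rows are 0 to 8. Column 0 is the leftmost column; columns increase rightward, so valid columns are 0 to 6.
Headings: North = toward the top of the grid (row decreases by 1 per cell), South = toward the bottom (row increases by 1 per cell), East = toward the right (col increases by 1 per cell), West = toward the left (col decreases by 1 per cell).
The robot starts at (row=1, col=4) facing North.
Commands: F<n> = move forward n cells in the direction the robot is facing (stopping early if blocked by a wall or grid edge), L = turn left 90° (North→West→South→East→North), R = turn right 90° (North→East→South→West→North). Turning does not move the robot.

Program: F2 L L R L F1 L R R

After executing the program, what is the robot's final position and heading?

Start: (row=1, col=4), facing North
  F2: move forward 1/2 (blocked), now at (row=0, col=4)
  L: turn left, now facing West
  L: turn left, now facing South
  R: turn right, now facing West
  L: turn left, now facing South
  F1: move forward 1, now at (row=1, col=4)
  L: turn left, now facing East
  R: turn right, now facing South
  R: turn right, now facing West
Final: (row=1, col=4), facing West

Answer: Final position: (row=1, col=4), facing West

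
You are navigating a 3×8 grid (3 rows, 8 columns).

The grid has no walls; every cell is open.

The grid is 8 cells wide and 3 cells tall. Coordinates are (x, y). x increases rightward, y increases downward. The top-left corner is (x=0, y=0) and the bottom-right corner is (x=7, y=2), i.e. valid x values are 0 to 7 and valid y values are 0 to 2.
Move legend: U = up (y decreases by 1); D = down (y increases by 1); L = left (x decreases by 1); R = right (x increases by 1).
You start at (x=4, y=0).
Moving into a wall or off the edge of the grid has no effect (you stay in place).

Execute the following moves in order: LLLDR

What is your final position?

Start: (x=4, y=0)
  L (left): (x=4, y=0) -> (x=3, y=0)
  L (left): (x=3, y=0) -> (x=2, y=0)
  L (left): (x=2, y=0) -> (x=1, y=0)
  D (down): (x=1, y=0) -> (x=1, y=1)
  R (right): (x=1, y=1) -> (x=2, y=1)
Final: (x=2, y=1)

Answer: Final position: (x=2, y=1)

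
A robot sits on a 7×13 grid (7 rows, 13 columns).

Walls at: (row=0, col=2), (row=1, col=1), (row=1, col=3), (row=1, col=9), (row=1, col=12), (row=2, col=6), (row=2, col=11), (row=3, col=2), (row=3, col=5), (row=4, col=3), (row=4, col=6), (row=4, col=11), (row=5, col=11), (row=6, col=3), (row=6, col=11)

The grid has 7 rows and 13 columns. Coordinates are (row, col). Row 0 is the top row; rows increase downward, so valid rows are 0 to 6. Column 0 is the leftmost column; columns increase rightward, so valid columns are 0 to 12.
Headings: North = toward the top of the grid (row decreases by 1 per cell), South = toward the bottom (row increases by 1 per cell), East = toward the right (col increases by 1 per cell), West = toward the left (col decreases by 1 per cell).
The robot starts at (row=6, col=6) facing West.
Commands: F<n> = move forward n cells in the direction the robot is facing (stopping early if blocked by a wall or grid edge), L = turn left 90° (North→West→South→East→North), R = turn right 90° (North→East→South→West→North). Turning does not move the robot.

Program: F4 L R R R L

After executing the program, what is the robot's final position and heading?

Answer: Final position: (row=6, col=4), facing North

Derivation:
Start: (row=6, col=6), facing West
  F4: move forward 2/4 (blocked), now at (row=6, col=4)
  L: turn left, now facing South
  R: turn right, now facing West
  R: turn right, now facing North
  R: turn right, now facing East
  L: turn left, now facing North
Final: (row=6, col=4), facing North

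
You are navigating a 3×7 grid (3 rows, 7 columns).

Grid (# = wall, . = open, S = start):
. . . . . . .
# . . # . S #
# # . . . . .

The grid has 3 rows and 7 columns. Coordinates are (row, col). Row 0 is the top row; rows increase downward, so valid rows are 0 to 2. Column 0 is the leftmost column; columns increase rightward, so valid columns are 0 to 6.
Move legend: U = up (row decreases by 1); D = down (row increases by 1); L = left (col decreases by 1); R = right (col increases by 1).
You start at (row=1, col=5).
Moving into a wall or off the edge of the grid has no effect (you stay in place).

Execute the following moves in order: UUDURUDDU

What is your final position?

Start: (row=1, col=5)
  U (up): (row=1, col=5) -> (row=0, col=5)
  U (up): blocked, stay at (row=0, col=5)
  D (down): (row=0, col=5) -> (row=1, col=5)
  U (up): (row=1, col=5) -> (row=0, col=5)
  R (right): (row=0, col=5) -> (row=0, col=6)
  U (up): blocked, stay at (row=0, col=6)
  D (down): blocked, stay at (row=0, col=6)
  D (down): blocked, stay at (row=0, col=6)
  U (up): blocked, stay at (row=0, col=6)
Final: (row=0, col=6)

Answer: Final position: (row=0, col=6)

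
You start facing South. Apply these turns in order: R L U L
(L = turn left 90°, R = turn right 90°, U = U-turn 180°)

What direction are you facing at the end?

Start: South
  R (right (90° clockwise)) -> West
  L (left (90° counter-clockwise)) -> South
  U (U-turn (180°)) -> North
  L (left (90° counter-clockwise)) -> West
Final: West

Answer: Final heading: West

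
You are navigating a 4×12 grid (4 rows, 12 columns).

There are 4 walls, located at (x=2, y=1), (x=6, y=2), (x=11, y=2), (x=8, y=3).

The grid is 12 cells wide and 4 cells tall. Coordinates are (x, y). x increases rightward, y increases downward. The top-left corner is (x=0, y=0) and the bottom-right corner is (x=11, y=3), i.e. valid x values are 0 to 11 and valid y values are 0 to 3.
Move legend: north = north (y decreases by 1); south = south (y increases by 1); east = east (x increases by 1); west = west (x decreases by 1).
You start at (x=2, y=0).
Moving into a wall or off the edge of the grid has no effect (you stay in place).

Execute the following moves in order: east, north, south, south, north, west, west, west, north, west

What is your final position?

Answer: Final position: (x=2, y=0)

Derivation:
Start: (x=2, y=0)
  east (east): (x=2, y=0) -> (x=3, y=0)
  north (north): blocked, stay at (x=3, y=0)
  south (south): (x=3, y=0) -> (x=3, y=1)
  south (south): (x=3, y=1) -> (x=3, y=2)
  north (north): (x=3, y=2) -> (x=3, y=1)
  [×3]west (west): blocked, stay at (x=3, y=1)
  north (north): (x=3, y=1) -> (x=3, y=0)
  west (west): (x=3, y=0) -> (x=2, y=0)
Final: (x=2, y=0)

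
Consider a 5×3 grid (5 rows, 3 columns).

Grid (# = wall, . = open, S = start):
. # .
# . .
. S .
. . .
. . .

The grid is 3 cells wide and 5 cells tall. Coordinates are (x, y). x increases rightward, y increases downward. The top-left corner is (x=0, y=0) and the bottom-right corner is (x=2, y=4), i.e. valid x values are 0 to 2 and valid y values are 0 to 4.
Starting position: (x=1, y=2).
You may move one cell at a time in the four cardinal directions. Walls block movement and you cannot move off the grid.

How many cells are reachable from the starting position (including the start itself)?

Answer: Reachable cells: 12

Derivation:
BFS flood-fill from (x=1, y=2):
  Distance 0: (x=1, y=2)
  Distance 1: (x=1, y=1), (x=0, y=2), (x=2, y=2), (x=1, y=3)
  Distance 2: (x=2, y=1), (x=0, y=3), (x=2, y=3), (x=1, y=4)
  Distance 3: (x=2, y=0), (x=0, y=4), (x=2, y=4)
Total reachable: 12 (grid has 13 open cells total)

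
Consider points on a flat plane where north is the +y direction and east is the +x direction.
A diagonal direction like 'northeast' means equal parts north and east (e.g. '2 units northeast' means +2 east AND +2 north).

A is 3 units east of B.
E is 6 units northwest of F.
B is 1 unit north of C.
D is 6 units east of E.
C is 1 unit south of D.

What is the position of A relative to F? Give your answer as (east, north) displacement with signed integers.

Place F at the origin (east=0, north=0).
  E is 6 units northwest of F: delta (east=-6, north=+6); E at (east=-6, north=6).
  D is 6 units east of E: delta (east=+6, north=+0); D at (east=0, north=6).
  C is 1 unit south of D: delta (east=+0, north=-1); C at (east=0, north=5).
  B is 1 unit north of C: delta (east=+0, north=+1); B at (east=0, north=6).
  A is 3 units east of B: delta (east=+3, north=+0); A at (east=3, north=6).
Therefore A relative to F: (east=3, north=6).

Answer: A is at (east=3, north=6) relative to F.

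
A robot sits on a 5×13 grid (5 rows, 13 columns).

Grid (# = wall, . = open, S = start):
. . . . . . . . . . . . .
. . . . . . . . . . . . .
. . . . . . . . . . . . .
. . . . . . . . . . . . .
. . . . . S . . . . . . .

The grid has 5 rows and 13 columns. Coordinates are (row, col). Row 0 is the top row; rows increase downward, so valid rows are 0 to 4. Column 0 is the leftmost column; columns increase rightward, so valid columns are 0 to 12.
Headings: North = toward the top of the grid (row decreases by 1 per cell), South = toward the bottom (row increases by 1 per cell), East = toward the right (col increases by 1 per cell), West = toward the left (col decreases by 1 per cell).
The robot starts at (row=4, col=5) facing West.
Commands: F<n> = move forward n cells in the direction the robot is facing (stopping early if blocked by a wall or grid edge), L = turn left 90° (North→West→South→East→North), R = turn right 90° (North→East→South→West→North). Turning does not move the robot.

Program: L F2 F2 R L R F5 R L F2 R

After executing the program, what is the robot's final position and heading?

Answer: Final position: (row=4, col=0), facing North

Derivation:
Start: (row=4, col=5), facing West
  L: turn left, now facing South
  F2: move forward 0/2 (blocked), now at (row=4, col=5)
  F2: move forward 0/2 (blocked), now at (row=4, col=5)
  R: turn right, now facing West
  L: turn left, now facing South
  R: turn right, now facing West
  F5: move forward 5, now at (row=4, col=0)
  R: turn right, now facing North
  L: turn left, now facing West
  F2: move forward 0/2 (blocked), now at (row=4, col=0)
  R: turn right, now facing North
Final: (row=4, col=0), facing North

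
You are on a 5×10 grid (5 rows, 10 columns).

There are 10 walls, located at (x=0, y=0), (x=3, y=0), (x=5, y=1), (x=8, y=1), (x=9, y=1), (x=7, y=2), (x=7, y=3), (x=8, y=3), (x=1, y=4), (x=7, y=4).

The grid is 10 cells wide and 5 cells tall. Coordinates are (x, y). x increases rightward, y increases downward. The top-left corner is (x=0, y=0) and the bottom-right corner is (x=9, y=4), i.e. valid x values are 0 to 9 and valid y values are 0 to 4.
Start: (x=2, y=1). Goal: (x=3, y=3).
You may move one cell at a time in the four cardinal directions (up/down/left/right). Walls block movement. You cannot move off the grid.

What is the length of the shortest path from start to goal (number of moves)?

BFS from (x=2, y=1) until reaching (x=3, y=3):
  Distance 0: (x=2, y=1)
  Distance 1: (x=2, y=0), (x=1, y=1), (x=3, y=1), (x=2, y=2)
  Distance 2: (x=1, y=0), (x=0, y=1), (x=4, y=1), (x=1, y=2), (x=3, y=2), (x=2, y=3)
  Distance 3: (x=4, y=0), (x=0, y=2), (x=4, y=2), (x=1, y=3), (x=3, y=3), (x=2, y=4)  <- goal reached here
One shortest path (3 moves): (x=2, y=1) -> (x=3, y=1) -> (x=3, y=2) -> (x=3, y=3)

Answer: Shortest path length: 3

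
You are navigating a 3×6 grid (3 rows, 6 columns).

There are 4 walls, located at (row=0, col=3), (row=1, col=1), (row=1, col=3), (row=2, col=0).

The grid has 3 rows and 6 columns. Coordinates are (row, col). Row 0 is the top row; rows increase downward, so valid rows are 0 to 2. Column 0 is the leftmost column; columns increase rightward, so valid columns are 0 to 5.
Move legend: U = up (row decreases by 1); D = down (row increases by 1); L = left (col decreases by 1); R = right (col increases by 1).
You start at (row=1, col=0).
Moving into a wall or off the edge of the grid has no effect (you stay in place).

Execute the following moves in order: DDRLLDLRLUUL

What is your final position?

Start: (row=1, col=0)
  D (down): blocked, stay at (row=1, col=0)
  D (down): blocked, stay at (row=1, col=0)
  R (right): blocked, stay at (row=1, col=0)
  L (left): blocked, stay at (row=1, col=0)
  L (left): blocked, stay at (row=1, col=0)
  D (down): blocked, stay at (row=1, col=0)
  L (left): blocked, stay at (row=1, col=0)
  R (right): blocked, stay at (row=1, col=0)
  L (left): blocked, stay at (row=1, col=0)
  U (up): (row=1, col=0) -> (row=0, col=0)
  U (up): blocked, stay at (row=0, col=0)
  L (left): blocked, stay at (row=0, col=0)
Final: (row=0, col=0)

Answer: Final position: (row=0, col=0)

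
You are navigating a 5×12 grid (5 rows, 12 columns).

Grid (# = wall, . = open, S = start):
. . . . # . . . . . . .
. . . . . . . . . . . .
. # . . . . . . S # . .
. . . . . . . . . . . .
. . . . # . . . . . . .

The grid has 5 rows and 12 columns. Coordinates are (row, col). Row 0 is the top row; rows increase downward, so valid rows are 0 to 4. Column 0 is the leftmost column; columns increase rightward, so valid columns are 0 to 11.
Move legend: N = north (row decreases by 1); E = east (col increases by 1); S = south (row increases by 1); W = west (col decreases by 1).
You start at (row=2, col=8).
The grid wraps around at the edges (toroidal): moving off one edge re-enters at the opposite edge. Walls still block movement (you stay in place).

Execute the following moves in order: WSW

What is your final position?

Answer: Final position: (row=3, col=6)

Derivation:
Start: (row=2, col=8)
  W (west): (row=2, col=8) -> (row=2, col=7)
  S (south): (row=2, col=7) -> (row=3, col=7)
  W (west): (row=3, col=7) -> (row=3, col=6)
Final: (row=3, col=6)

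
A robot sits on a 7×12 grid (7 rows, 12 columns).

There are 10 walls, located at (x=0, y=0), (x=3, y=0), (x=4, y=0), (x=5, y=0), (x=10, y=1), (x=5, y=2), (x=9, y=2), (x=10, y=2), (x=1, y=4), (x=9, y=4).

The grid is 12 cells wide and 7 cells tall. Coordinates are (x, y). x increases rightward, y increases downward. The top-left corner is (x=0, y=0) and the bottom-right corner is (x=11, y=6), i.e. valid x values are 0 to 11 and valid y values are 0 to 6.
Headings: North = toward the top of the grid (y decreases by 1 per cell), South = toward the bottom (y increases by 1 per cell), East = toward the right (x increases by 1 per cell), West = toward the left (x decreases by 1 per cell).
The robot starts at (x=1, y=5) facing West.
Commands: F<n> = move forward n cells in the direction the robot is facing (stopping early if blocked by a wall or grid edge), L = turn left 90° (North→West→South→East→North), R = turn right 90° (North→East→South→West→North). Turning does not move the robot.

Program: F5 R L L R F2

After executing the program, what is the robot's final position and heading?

Answer: Final position: (x=0, y=5), facing West

Derivation:
Start: (x=1, y=5), facing West
  F5: move forward 1/5 (blocked), now at (x=0, y=5)
  R: turn right, now facing North
  L: turn left, now facing West
  L: turn left, now facing South
  R: turn right, now facing West
  F2: move forward 0/2 (blocked), now at (x=0, y=5)
Final: (x=0, y=5), facing West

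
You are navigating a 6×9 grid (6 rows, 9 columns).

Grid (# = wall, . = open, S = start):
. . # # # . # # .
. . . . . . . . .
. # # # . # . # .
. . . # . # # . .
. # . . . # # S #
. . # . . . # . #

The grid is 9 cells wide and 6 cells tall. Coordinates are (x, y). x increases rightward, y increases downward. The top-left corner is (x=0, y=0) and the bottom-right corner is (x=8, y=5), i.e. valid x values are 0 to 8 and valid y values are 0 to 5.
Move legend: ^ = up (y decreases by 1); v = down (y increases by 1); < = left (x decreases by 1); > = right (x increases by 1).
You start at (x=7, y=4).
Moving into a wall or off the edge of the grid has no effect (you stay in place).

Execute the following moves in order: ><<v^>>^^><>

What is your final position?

Answer: Final position: (x=8, y=3)

Derivation:
Start: (x=7, y=4)
  > (right): blocked, stay at (x=7, y=4)
  < (left): blocked, stay at (x=7, y=4)
  < (left): blocked, stay at (x=7, y=4)
  v (down): (x=7, y=4) -> (x=7, y=5)
  ^ (up): (x=7, y=5) -> (x=7, y=4)
  > (right): blocked, stay at (x=7, y=4)
  > (right): blocked, stay at (x=7, y=4)
  ^ (up): (x=7, y=4) -> (x=7, y=3)
  ^ (up): blocked, stay at (x=7, y=3)
  > (right): (x=7, y=3) -> (x=8, y=3)
  < (left): (x=8, y=3) -> (x=7, y=3)
  > (right): (x=7, y=3) -> (x=8, y=3)
Final: (x=8, y=3)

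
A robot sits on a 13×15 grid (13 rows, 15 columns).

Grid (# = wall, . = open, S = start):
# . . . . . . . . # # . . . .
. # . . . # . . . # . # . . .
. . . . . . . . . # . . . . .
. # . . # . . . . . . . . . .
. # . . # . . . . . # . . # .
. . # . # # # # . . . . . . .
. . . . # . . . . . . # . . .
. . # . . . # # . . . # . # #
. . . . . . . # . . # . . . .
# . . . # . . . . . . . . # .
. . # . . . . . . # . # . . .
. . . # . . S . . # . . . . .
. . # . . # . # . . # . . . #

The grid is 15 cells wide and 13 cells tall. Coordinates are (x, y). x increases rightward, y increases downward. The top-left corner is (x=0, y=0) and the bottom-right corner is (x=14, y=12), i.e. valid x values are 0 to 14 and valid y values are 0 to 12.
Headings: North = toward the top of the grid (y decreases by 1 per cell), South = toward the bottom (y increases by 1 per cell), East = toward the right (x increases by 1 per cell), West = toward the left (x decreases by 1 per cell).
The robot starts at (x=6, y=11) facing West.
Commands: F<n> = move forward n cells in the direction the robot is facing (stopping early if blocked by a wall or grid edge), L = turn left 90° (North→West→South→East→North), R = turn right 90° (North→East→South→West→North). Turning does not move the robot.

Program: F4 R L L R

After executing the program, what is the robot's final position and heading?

Answer: Final position: (x=4, y=11), facing West

Derivation:
Start: (x=6, y=11), facing West
  F4: move forward 2/4 (blocked), now at (x=4, y=11)
  R: turn right, now facing North
  L: turn left, now facing West
  L: turn left, now facing South
  R: turn right, now facing West
Final: (x=4, y=11), facing West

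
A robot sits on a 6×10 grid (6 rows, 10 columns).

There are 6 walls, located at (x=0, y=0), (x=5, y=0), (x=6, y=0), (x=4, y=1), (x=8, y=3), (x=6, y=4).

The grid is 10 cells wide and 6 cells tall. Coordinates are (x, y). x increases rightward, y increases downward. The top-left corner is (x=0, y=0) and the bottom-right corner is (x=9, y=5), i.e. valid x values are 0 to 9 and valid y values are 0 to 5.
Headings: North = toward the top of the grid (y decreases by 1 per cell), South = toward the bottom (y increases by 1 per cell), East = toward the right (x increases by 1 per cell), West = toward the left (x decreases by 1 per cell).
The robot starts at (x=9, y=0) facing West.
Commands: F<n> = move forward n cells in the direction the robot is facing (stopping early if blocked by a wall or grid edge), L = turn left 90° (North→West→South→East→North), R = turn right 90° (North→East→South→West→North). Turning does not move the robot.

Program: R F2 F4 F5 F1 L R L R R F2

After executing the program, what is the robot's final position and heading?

Start: (x=9, y=0), facing West
  R: turn right, now facing North
  F2: move forward 0/2 (blocked), now at (x=9, y=0)
  F4: move forward 0/4 (blocked), now at (x=9, y=0)
  F5: move forward 0/5 (blocked), now at (x=9, y=0)
  F1: move forward 0/1 (blocked), now at (x=9, y=0)
  L: turn left, now facing West
  R: turn right, now facing North
  L: turn left, now facing West
  R: turn right, now facing North
  R: turn right, now facing East
  F2: move forward 0/2 (blocked), now at (x=9, y=0)
Final: (x=9, y=0), facing East

Answer: Final position: (x=9, y=0), facing East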